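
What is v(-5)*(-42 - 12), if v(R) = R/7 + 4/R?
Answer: 2862/35 ≈ 81.771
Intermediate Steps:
v(R) = 4/R + R/7 (v(R) = R*(1/7) + 4/R = R/7 + 4/R = 4/R + R/7)
v(-5)*(-42 - 12) = (4/(-5) + (1/7)*(-5))*(-42 - 12) = (4*(-1/5) - 5/7)*(-54) = (-4/5 - 5/7)*(-54) = -53/35*(-54) = 2862/35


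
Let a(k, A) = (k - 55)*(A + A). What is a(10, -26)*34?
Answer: 79560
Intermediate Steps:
a(k, A) = 2*A*(-55 + k) (a(k, A) = (-55 + k)*(2*A) = 2*A*(-55 + k))
a(10, -26)*34 = (2*(-26)*(-55 + 10))*34 = (2*(-26)*(-45))*34 = 2340*34 = 79560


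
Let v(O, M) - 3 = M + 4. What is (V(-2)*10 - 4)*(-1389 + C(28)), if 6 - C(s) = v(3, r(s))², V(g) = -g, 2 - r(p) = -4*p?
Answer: -256384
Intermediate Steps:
r(p) = 2 + 4*p (r(p) = 2 - (-4)*p = 2 + 4*p)
v(O, M) = 7 + M (v(O, M) = 3 + (M + 4) = 3 + (4 + M) = 7 + M)
C(s) = 6 - (9 + 4*s)² (C(s) = 6 - (7 + (2 + 4*s))² = 6 - (9 + 4*s)²)
(V(-2)*10 - 4)*(-1389 + C(28)) = (-1*(-2)*10 - 4)*(-1389 + (6 - (9 + 4*28)²)) = (2*10 - 4)*(-1389 + (6 - (9 + 112)²)) = (20 - 4)*(-1389 + (6 - 1*121²)) = 16*(-1389 + (6 - 1*14641)) = 16*(-1389 + (6 - 14641)) = 16*(-1389 - 14635) = 16*(-16024) = -256384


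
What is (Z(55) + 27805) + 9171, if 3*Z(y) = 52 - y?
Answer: 36975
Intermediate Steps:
Z(y) = 52/3 - y/3 (Z(y) = (52 - y)/3 = 52/3 - y/3)
(Z(55) + 27805) + 9171 = ((52/3 - ⅓*55) + 27805) + 9171 = ((52/3 - 55/3) + 27805) + 9171 = (-1 + 27805) + 9171 = 27804 + 9171 = 36975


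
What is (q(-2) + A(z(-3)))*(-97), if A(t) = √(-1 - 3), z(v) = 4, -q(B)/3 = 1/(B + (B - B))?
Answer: -291/2 - 194*I ≈ -145.5 - 194.0*I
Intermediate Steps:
q(B) = -3/B (q(B) = -3/(B + (B - B)) = -3/(B + 0) = -3/B)
A(t) = 2*I (A(t) = √(-4) = 2*I)
(q(-2) + A(z(-3)))*(-97) = (-3/(-2) + 2*I)*(-97) = (-3*(-½) + 2*I)*(-97) = (3/2 + 2*I)*(-97) = -291/2 - 194*I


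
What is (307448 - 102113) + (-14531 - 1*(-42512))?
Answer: 233316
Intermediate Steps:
(307448 - 102113) + (-14531 - 1*(-42512)) = 205335 + (-14531 + 42512) = 205335 + 27981 = 233316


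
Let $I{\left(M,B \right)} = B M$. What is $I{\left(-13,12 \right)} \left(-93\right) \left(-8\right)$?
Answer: $-116064$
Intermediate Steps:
$I{\left(-13,12 \right)} \left(-93\right) \left(-8\right) = 12 \left(-13\right) \left(-93\right) \left(-8\right) = \left(-156\right) \left(-93\right) \left(-8\right) = 14508 \left(-8\right) = -116064$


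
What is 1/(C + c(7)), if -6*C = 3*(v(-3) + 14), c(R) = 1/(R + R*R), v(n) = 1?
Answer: -56/419 ≈ -0.13365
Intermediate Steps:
c(R) = 1/(R + R**2)
C = -15/2 (C = -(1 + 14)/2 = -15/2 ≈ -7.5000)
1/(C + c(7)) = 1/(-15/2 + 1/(7*(1 + 7))) = 1/(-15/2 + (1/7)/8) = 1/(-15/2 + (1/7)*(1/8)) = 1/(-15/2 + 1/56) = 1/(-419/56) = -56/419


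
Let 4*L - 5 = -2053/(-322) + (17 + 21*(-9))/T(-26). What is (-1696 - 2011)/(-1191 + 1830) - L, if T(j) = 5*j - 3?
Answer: -140245955/15637608 ≈ -8.9685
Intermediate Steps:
T(j) = -3 + 5*j
L = 77509/24472 (L = 5/4 + (-2053/(-322) + (17 + 21*(-9))/(-3 + 5*(-26)))/4 = 5/4 + (-2053*(-1/322) + (17 - 189)/(-3 - 130))/4 = 5/4 + (2053/322 - 172/(-133))/4 = 5/4 + (2053/322 - 172*(-1/133))/4 = 5/4 + (2053/322 + 172/133)/4 = 5/4 + (1/4)*(46919/6118) = 5/4 + 46919/24472 = 77509/24472 ≈ 3.1673)
(-1696 - 2011)/(-1191 + 1830) - L = (-1696 - 2011)/(-1191 + 1830) - 1*77509/24472 = -3707/639 - 77509/24472 = -140245955/15637608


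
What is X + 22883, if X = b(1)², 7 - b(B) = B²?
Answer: 22919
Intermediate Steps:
b(B) = 7 - B²
X = 36 (X = (7 - 1*1²)² = (7 - 1*1)² = (7 - 1)² = 6² = 36)
X + 22883 = 36 + 22883 = 22919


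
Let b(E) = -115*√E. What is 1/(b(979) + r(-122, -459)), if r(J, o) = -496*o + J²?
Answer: 242548/58816585029 + 115*√979/58816585029 ≈ 4.1850e-6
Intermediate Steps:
r(J, o) = J² - 496*o
1/(b(979) + r(-122, -459)) = 1/(-115*√979 + ((-122)² - 496*(-459))) = 1/(-115*√979 + (14884 + 227664)) = 1/(-115*√979 + 242548) = 1/(242548 - 115*√979)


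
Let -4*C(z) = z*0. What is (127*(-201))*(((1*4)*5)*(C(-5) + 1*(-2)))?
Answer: 1021080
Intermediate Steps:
C(z) = 0 (C(z) = -z*0/4 = -1/4*0 = 0)
(127*(-201))*(((1*4)*5)*(C(-5) + 1*(-2))) = (127*(-201))*(((1*4)*5)*(0 + 1*(-2))) = -25527*4*5*(0 - 2) = -510540*(-2) = -25527*(-40) = 1021080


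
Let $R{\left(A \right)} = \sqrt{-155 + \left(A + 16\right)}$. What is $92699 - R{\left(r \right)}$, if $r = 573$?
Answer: $92699 - \sqrt{434} \approx 92678.0$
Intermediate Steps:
$R{\left(A \right)} = \sqrt{-139 + A}$ ($R{\left(A \right)} = \sqrt{-155 + \left(16 + A\right)} = \sqrt{-139 + A}$)
$92699 - R{\left(r \right)} = 92699 - \sqrt{-139 + 573} = 92699 - \sqrt{434}$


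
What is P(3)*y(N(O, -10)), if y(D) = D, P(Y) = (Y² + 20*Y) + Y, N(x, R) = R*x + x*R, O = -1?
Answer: 1440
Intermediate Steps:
N(x, R) = 2*R*x (N(x, R) = R*x + R*x = 2*R*x)
P(Y) = Y² + 21*Y
P(3)*y(N(O, -10)) = (3*(21 + 3))*(2*(-10)*(-1)) = (3*24)*20 = 72*20 = 1440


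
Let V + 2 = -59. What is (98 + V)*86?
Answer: 3182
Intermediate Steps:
V = -61 (V = -2 - 59 = -61)
(98 + V)*86 = (98 - 61)*86 = 37*86 = 3182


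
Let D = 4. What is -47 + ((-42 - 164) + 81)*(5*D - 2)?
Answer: -2297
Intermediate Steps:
-47 + ((-42 - 164) + 81)*(5*D - 2) = -47 + ((-42 - 164) + 81)*(5*4 - 2) = -47 + (-206 + 81)*(20 - 2) = -47 - 125*18 = -47 - 2250 = -2297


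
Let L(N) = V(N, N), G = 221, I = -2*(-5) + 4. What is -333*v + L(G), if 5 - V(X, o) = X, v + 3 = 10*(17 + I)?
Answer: -102447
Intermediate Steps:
I = 14 (I = 10 + 4 = 14)
v = 307 (v = -3 + 10*(17 + 14) = -3 + 10*31 = -3 + 310 = 307)
V(X, o) = 5 - X
L(N) = 5 - N
-333*v + L(G) = -333*307 + (5 - 1*221) = -102231 + (5 - 221) = -102231 - 216 = -102447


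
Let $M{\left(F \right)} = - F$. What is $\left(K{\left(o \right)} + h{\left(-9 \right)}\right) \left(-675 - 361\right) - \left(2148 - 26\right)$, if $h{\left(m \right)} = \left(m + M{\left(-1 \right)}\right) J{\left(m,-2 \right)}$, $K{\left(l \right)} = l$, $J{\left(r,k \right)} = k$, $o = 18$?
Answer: $-37346$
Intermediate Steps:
$h{\left(m \right)} = -2 - 2 m$ ($h{\left(m \right)} = \left(m - -1\right) \left(-2\right) = \left(m + 1\right) \left(-2\right) = \left(1 + m\right) \left(-2\right) = -2 - 2 m$)
$\left(K{\left(o \right)} + h{\left(-9 \right)}\right) \left(-675 - 361\right) - \left(2148 - 26\right) = \left(18 - -16\right) \left(-675 - 361\right) - \left(2148 - 26\right) = \left(18 + \left(-2 + 18\right)\right) \left(-1036\right) - \left(2148 - 26\right) = \left(18 + 16\right) \left(-1036\right) - 2122 = 34 \left(-1036\right) - 2122 = -35224 - 2122 = -37346$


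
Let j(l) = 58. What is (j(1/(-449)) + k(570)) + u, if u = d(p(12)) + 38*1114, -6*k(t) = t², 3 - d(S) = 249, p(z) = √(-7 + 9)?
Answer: -12006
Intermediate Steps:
p(z) = √2
d(S) = -246 (d(S) = 3 - 1*249 = 3 - 249 = -246)
k(t) = -t²/6
u = 42086 (u = -246 + 38*1114 = -246 + 42332 = 42086)
(j(1/(-449)) + k(570)) + u = (58 - ⅙*570²) + 42086 = (58 - ⅙*324900) + 42086 = (58 - 54150) + 42086 = -54092 + 42086 = -12006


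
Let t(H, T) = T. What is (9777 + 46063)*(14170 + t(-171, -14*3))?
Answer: 788907520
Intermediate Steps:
(9777 + 46063)*(14170 + t(-171, -14*3)) = (9777 + 46063)*(14170 - 14*3) = 55840*(14170 - 42) = 55840*14128 = 788907520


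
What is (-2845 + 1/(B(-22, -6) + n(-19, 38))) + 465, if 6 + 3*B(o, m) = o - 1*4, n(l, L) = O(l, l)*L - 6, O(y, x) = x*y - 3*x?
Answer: -113292757/47602 ≈ -2380.0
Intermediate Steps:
O(y, x) = -3*x + x*y
n(l, L) = -6 + L*l*(-3 + l) (n(l, L) = (l*(-3 + l))*L - 6 = L*l*(-3 + l) - 6 = -6 + L*l*(-3 + l))
B(o, m) = -10/3 + o/3 (B(o, m) = -2 + (o - 1*4)/3 = -2 + (o - 4)/3 = -2 + (-4 + o)/3 = -2 + (-4/3 + o/3) = -10/3 + o/3)
(-2845 + 1/(B(-22, -6) + n(-19, 38))) + 465 = (-2845 + 1/((-10/3 + (⅓)*(-22)) + (-6 + 38*(-19)*(-3 - 19)))) + 465 = (-2845 + 1/((-10/3 - 22/3) + (-6 + 38*(-19)*(-22)))) + 465 = (-2845 + 1/(-32/3 + (-6 + 15884))) + 465 = (-2845 + 1/(-32/3 + 15878)) + 465 = (-2845 + 1/(47602/3)) + 465 = (-2845 + 3/47602) + 465 = -135427687/47602 + 465 = -113292757/47602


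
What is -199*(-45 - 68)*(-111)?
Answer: -2496057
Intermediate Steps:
-199*(-45 - 68)*(-111) = -199*(-113)*(-111) = 22487*(-111) = -2496057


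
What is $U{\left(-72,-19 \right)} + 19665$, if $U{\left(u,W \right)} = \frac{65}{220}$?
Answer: $\frac{865273}{44} \approx 19665.0$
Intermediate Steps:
$U{\left(u,W \right)} = \frac{13}{44}$ ($U{\left(u,W \right)} = 65 \cdot \frac{1}{220} = \frac{13}{44}$)
$U{\left(-72,-19 \right)} + 19665 = \frac{13}{44} + 19665 = \frac{865273}{44}$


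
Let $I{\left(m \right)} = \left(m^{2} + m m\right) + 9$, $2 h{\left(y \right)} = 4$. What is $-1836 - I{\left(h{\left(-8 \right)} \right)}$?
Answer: $-1853$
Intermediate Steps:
$h{\left(y \right)} = 2$ ($h{\left(y \right)} = \frac{1}{2} \cdot 4 = 2$)
$I{\left(m \right)} = 9 + 2 m^{2}$ ($I{\left(m \right)} = \left(m^{2} + m^{2}\right) + 9 = 2 m^{2} + 9 = 9 + 2 m^{2}$)
$-1836 - I{\left(h{\left(-8 \right)} \right)} = -1836 - \left(9 + 2 \cdot 2^{2}\right) = -1836 - \left(9 + 2 \cdot 4\right) = -1836 - \left(9 + 8\right) = -1836 - 17 = -1853$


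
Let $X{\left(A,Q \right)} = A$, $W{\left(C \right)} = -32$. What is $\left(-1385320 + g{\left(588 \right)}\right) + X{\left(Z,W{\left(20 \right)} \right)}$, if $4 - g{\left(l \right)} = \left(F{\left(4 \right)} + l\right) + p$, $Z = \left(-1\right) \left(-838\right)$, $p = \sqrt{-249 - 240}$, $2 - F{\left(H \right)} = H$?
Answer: $-1385064 - i \sqrt{489} \approx -1.3851 \cdot 10^{6} - 22.113 i$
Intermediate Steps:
$F{\left(H \right)} = 2 - H$
$p = i \sqrt{489}$ ($p = \sqrt{-489} = i \sqrt{489} \approx 22.113 i$)
$Z = 838$
$g{\left(l \right)} = 6 - l - i \sqrt{489}$ ($g{\left(l \right)} = 4 - \left(\left(\left(2 - 4\right) + l\right) + i \sqrt{489}\right) = 4 - \left(\left(-2 + l\right) + i \sqrt{489}\right) = 4 - \left(-2 + l + i \sqrt{489}\right) = 6 - l - i \sqrt{489}$)
$\left(-1385320 + g{\left(588 \right)}\right) + X{\left(Z,W{\left(20 \right)} \right)} = \left(-1385320 - \left(582 + i \sqrt{489}\right)\right) + 838 = \left(-1385902 - i \sqrt{489}\right) + 838 = -1385064 - i \sqrt{489}$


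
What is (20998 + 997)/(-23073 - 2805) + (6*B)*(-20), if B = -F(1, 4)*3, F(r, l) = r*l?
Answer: 37242325/25878 ≈ 1439.2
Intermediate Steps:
F(r, l) = l*r
B = -12 (B = -4*3 = -12)
(20998 + 997)/(-23073 - 2805) + (6*B)*(-20) = (20998 + 997)/(-23073 - 2805) + (6*(-12))*(-20) = 21995/(-25878) - 72*(-20) = 21995*(-1/25878) + 1440 = -21995/25878 + 1440 = 37242325/25878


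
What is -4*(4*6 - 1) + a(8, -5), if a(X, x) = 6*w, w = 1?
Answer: -86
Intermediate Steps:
a(X, x) = 6 (a(X, x) = 6*1 = 6)
-4*(4*6 - 1) + a(8, -5) = -4*(4*6 - 1) + 6 = -4*(24 - 1) + 6 = -4*23 + 6 = -92 + 6 = -86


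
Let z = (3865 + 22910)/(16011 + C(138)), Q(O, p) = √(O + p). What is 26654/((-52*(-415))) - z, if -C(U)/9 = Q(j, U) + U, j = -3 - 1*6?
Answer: -2798367391/4842465680 - 2975*√129/2692752 ≈ -0.59043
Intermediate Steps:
j = -9 (j = -3 - 6 = -9)
C(U) = -9*U - 9*√(-9 + U) (C(U) = -9*(√(-9 + U) + U) = -9*(U + √(-9 + U)) = -9*U - 9*√(-9 + U))
z = 26775/(14769 - 9*√129) (z = (3865 + 22910)/(16011 + (-9*138 - 9*√(-9 + 138))) = 26775/(16011 + (-1242 - 9*√129)) = 26775/(14769 - 9*√129) ≈ 1.8256)
26654/((-52*(-415))) - z = 26654/((-52*(-415))) - (1627325/897584 + 2975*√129/2692752) = 26654/21580 + (-1627325/897584 - 2975*√129/2692752) = 26654*(1/21580) + (-1627325/897584 - 2975*√129/2692752) = 13327/10790 + (-1627325/897584 - 2975*√129/2692752) = -2798367391/4842465680 - 2975*√129/2692752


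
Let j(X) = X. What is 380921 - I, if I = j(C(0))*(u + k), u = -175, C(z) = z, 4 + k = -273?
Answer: 380921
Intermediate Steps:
k = -277 (k = -4 - 273 = -277)
I = 0 (I = 0*(-175 - 277) = 0*(-452) = 0)
380921 - I = 380921 - 1*0 = 380921 + 0 = 380921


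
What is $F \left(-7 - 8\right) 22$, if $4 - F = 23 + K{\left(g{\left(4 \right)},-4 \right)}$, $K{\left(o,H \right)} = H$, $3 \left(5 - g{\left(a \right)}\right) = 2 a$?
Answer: $4950$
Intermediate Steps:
$g{\left(a \right)} = 5 - \frac{2 a}{3}$
$F = -15$ ($F = 4 - \left(23 - 4\right) = 4 - 19 = -15$)
$F \left(-7 - 8\right) 22 = - 15 \left(-7 - 8\right) 22 = \left(-15\right) \left(-15\right) 22 = 225 \cdot 22 = 4950$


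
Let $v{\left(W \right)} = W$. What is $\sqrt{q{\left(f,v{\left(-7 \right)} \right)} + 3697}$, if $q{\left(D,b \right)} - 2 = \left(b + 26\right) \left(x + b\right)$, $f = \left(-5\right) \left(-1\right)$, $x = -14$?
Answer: $10 \sqrt{33} \approx 57.446$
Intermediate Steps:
$f = 5$
$q{\left(D,b \right)} = 2 + \left(-14 + b\right) \left(26 + b\right)$ ($q{\left(D,b \right)} = 2 + \left(b + 26\right) \left(-14 + b\right) = 2 + \left(26 + b\right) \left(-14 + b\right) = 2 + \left(-14 + b\right) \left(26 + b\right)$)
$\sqrt{q{\left(f,v{\left(-7 \right)} \right)} + 3697} = \sqrt{\left(-362 + \left(-7\right)^{2} + 12 \left(-7\right)\right) + 3697} = \sqrt{\left(-362 + 49 - 84\right) + 3697} = \sqrt{-397 + 3697} = \sqrt{3300} = 10 \sqrt{33}$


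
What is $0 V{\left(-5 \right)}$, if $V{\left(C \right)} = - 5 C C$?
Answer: $0$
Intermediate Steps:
$V{\left(C \right)} = - 5 C^{2}$
$0 V{\left(-5 \right)} = 0 \left(- 5 \left(-5\right)^{2}\right) = 0 \left(\left(-5\right) 25\right) = 0 \left(-125\right) = 0$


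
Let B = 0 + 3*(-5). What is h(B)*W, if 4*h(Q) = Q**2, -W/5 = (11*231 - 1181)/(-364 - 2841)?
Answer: 76500/641 ≈ 119.34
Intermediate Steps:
W = 1360/641 (W = -5*(11*231 - 1181)/(-364 - 2841) = -5*(2541 - 1181)/(-3205) = -6800*(-1)/3205 = -5*(-272/641) = 1360/641 ≈ 2.1217)
B = -15 (B = 0 - 15 = -15)
h(Q) = Q**2/4
h(B)*W = ((1/4)*(-15)**2)*(1360/641) = ((1/4)*225)*(1360/641) = (225/4)*(1360/641) = 76500/641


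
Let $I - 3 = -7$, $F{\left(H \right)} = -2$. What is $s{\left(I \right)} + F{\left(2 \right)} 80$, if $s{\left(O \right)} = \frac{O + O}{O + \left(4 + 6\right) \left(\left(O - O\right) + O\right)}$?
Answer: $- \frac{1758}{11} \approx -159.82$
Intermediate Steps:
$I = -4$ ($I = 3 - 7 = -4$)
$s{\left(O \right)} = \frac{2}{11}$ ($s{\left(O \right)} = \frac{2 O}{O + 10 \left(0 + O\right)} = \frac{2 O}{O + 10 O} = \frac{2 O}{11 O} = 2 O \frac{1}{11 O} = \frac{2}{11}$)
$s{\left(I \right)} + F{\left(2 \right)} 80 = \frac{2}{11} - 160 = - \frac{1758}{11}$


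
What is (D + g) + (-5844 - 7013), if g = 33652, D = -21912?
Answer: -1117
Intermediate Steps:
(D + g) + (-5844 - 7013) = (-21912 + 33652) + (-5844 - 7013) = 11740 - 12857 = -1117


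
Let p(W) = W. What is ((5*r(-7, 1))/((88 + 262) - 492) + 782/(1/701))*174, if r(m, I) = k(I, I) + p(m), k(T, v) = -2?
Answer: 6772244343/71 ≈ 9.5384e+7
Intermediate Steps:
r(m, I) = -2 + m
((5*r(-7, 1))/((88 + 262) - 492) + 782/(1/701))*174 = ((5*(-2 - 7))/((88 + 262) - 492) + 782/(1/701))*174 = ((5*(-9))/(350 - 492) + 782/(1/701))*174 = (-45/(-142) + 782*701)*174 = (-45*(-1/142) + 548182)*174 = (45/142 + 548182)*174 = (77841889/142)*174 = 6772244343/71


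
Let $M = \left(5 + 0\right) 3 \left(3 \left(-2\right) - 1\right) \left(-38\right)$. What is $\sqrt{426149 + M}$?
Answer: $\sqrt{430139} \approx 655.85$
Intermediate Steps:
$M = 3990$ ($M = 5 \cdot 3 \left(-6 - 1\right) \left(-38\right) = 15 \left(-7\right) \left(-38\right) = \left(-105\right) \left(-38\right) = 3990$)
$\sqrt{426149 + M} = \sqrt{426149 + 3990} = \sqrt{430139}$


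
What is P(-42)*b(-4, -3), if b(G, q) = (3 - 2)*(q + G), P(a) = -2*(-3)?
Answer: -42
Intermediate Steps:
P(a) = 6
b(G, q) = G + q (b(G, q) = 1*(G + q) = G + q)
P(-42)*b(-4, -3) = 6*(-4 - 3) = 6*(-7) = -42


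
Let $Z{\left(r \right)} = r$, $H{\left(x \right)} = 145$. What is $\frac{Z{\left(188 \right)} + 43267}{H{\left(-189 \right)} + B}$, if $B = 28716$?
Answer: $\frac{43455}{28861} \approx 1.5057$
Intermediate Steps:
$\frac{Z{\left(188 \right)} + 43267}{H{\left(-189 \right)} + B} = \frac{188 + 43267}{145 + 28716} = \frac{43455}{28861}$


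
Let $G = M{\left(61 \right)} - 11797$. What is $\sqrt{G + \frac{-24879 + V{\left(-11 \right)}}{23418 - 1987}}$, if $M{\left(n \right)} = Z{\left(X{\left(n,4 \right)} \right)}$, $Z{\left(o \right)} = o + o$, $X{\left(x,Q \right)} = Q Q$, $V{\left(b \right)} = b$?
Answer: $\frac{3 i \sqrt{600450436195}}{21431} \approx 108.47 i$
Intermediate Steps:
$X{\left(x,Q \right)} = Q^{2}$
$Z{\left(o \right)} = 2 o$
$M{\left(n \right)} = 32$ ($M{\left(n \right)} = 2 \cdot 4^{2} = 2 \cdot 16 = 32$)
$G = -11765$ ($G = 32 - 11797 = -11765$)
$\sqrt{G + \frac{-24879 + V{\left(-11 \right)}}{23418 - 1987}} = \sqrt{-11765 + \frac{-24879 - 11}{23418 - 1987}} = \sqrt{-11765 - \frac{24890}{21431}} = \sqrt{- \frac{252160605}{21431}} = \frac{3 i \sqrt{600450436195}}{21431}$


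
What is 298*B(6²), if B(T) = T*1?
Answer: 10728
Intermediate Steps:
B(T) = T
298*B(6²) = 298*6² = 298*36 = 10728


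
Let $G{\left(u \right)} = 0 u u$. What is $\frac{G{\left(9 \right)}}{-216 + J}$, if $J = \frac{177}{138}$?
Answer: $0$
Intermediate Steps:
$J = \frac{59}{46}$ ($J = 177 \cdot \frac{1}{138} = \frac{59}{46} \approx 1.2826$)
$G{\left(u \right)} = 0$ ($G{\left(u \right)} = 0 u = 0$)
$\frac{G{\left(9 \right)}}{-216 + J} = \frac{0}{-216 + \frac{59}{46}} = \frac{0}{- \frac{9877}{46}} = 0 \left(- \frac{46}{9877}\right) = 0$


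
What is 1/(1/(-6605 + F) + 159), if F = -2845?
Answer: 9450/1502549 ≈ 0.0062893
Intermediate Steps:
1/(1/(-6605 + F) + 159) = 1/(1/(-6605 - 2845) + 159) = 1/(1/(-9450) + 159) = 1/(-1/9450 + 159) = 1/(1502549/9450) = 9450/1502549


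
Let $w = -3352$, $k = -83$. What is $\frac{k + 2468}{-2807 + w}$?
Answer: $- \frac{795}{2053} \approx -0.38724$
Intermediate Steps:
$\frac{k + 2468}{-2807 + w} = \frac{-83 + 2468}{-2807 - 3352} = \frac{2385}{-6159} = 2385 \left(- \frac{1}{6159}\right) = - \frac{795}{2053}$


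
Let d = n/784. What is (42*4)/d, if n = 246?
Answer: 21952/41 ≈ 535.42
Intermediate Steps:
d = 123/392 (d = 246/784 = 246*(1/784) = 123/392 ≈ 0.31378)
(42*4)/d = (42*4)/(123/392) = 168*(392/123) = 21952/41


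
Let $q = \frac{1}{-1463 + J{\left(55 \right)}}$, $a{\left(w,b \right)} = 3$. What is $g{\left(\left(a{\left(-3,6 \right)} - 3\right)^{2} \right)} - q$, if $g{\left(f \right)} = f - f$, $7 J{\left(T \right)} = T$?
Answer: $\frac{7}{10186} \approx 0.00068722$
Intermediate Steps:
$J{\left(T \right)} = \frac{T}{7}$
$g{\left(f \right)} = 0$
$q = - \frac{7}{10186}$ ($q = \frac{1}{-1463 + \frac{1}{7} \cdot 55} = \frac{1}{-1463 + \frac{55}{7}} = \frac{1}{- \frac{10186}{7}} = - \frac{7}{10186} \approx -0.00068722$)
$g{\left(\left(a{\left(-3,6 \right)} - 3\right)^{2} \right)} - q = 0 - - \frac{7}{10186} = 0 + \frac{7}{10186} = \frac{7}{10186}$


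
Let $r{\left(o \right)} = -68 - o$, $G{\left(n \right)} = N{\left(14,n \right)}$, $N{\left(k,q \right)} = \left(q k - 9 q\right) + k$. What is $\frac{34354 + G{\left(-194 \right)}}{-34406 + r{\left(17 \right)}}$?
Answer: $- \frac{33398}{34491} \approx -0.96831$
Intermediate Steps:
$N{\left(k,q \right)} = k - 9 q + k q$ ($N{\left(k,q \right)} = \left(k q - 9 q\right) + k = \left(- 9 q + k q\right) + k = k - 9 q + k q$)
$G{\left(n \right)} = 14 + 5 n$ ($G{\left(n \right)} = 14 - 9 n + 14 n = 14 + 5 n$)
$\frac{34354 + G{\left(-194 \right)}}{-34406 + r{\left(17 \right)}} = \frac{34354 + \left(14 + 5 \left(-194\right)\right)}{-34406 - 85} = \frac{34354 + \left(14 - 970\right)}{-34406 - 85} = \frac{34354 - 956}{-34406 - 85} = \frac{33398}{-34491} = 33398 \left(- \frac{1}{34491}\right) = - \frac{33398}{34491}$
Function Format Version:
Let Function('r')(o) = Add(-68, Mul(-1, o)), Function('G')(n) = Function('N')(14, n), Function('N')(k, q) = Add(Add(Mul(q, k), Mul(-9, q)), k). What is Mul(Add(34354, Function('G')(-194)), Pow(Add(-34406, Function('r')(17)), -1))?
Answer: Rational(-33398, 34491) ≈ -0.96831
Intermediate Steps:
Function('N')(k, q) = Add(k, Mul(-9, q), Mul(k, q)) (Function('N')(k, q) = Add(Add(Mul(k, q), Mul(-9, q)), k) = Add(Add(Mul(-9, q), Mul(k, q)), k) = Add(k, Mul(-9, q), Mul(k, q)))
Function('G')(n) = Add(14, Mul(5, n)) (Function('G')(n) = Add(14, Mul(-9, n), Mul(14, n)) = Add(14, Mul(5, n)))
Mul(Add(34354, Function('G')(-194)), Pow(Add(-34406, Function('r')(17)), -1)) = Mul(Add(34354, Add(14, Mul(5, -194))), Pow(Add(-34406, Add(-68, Mul(-1, 17))), -1)) = Mul(Add(34354, Add(14, -970)), Pow(Add(-34406, Add(-68, -17)), -1)) = Mul(Add(34354, -956), Pow(Add(-34406, -85), -1)) = Mul(33398, Pow(-34491, -1)) = Mul(33398, Rational(-1, 34491)) = Rational(-33398, 34491)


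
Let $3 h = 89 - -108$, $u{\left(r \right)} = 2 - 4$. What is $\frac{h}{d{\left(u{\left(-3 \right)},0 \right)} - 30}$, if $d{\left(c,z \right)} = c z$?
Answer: $- \frac{197}{90} \approx -2.1889$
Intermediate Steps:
$u{\left(r \right)} = -2$
$h = \frac{197}{3}$ ($h = \frac{89 - -108}{3} = \frac{89 + 108}{3} = \frac{1}{3} \cdot 197 = \frac{197}{3} \approx 65.667$)
$\frac{h}{d{\left(u{\left(-3 \right)},0 \right)} - 30} = \frac{197}{3 \left(\left(-2\right) 0 - 30\right)} = \frac{197}{3 \left(0 - 30\right)} = \frac{197}{3 \left(-30\right)} = \frac{197}{3} \left(- \frac{1}{30}\right) = - \frac{197}{90}$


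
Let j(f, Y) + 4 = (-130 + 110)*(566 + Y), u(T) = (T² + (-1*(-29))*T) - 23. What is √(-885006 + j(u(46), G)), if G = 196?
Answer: 5*I*√36010 ≈ 948.82*I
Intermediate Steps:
u(T) = -23 + T² + 29*T (u(T) = (T² + 29*T) - 23 = -23 + T² + 29*T)
j(f, Y) = -11324 - 20*Y (j(f, Y) = -4 + (-130 + 110)*(566 + Y) = -4 - 20*(566 + Y) = -4 + (-11320 - 20*Y) = -11324 - 20*Y)
√(-885006 + j(u(46), G)) = √(-885006 + (-11324 - 20*196)) = √(-885006 + (-11324 - 3920)) = √(-885006 - 15244) = √(-900250) = 5*I*√36010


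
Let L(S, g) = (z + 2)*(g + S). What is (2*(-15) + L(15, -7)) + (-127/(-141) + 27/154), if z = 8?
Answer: 1109065/21714 ≈ 51.076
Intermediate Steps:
L(S, g) = 10*S + 10*g (L(S, g) = (8 + 2)*(g + S) = 10*(S + g) = 10*S + 10*g)
(2*(-15) + L(15, -7)) + (-127/(-141) + 27/154) = (2*(-15) + (10*15 + 10*(-7))) + (-127/(-141) + 27/154) = (-30 + (150 - 70)) + (-127*(-1/141) + 27*(1/154)) = (-30 + 80) + (127/141 + 27/154) = 50 + 23365/21714 = 1109065/21714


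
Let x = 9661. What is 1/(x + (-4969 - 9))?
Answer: 1/4683 ≈ 0.00021354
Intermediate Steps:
1/(x + (-4969 - 9)) = 1/(9661 + (-4969 - 9)) = 1/(9661 - 4978) = 1/4683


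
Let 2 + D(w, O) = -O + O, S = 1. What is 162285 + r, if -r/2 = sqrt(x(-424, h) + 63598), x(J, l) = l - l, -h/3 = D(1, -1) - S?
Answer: 162285 - 2*sqrt(63598) ≈ 1.6178e+5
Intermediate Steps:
D(w, O) = -2 (D(w, O) = -2 + (-O + O) = -2 + 0 = -2)
h = 9 (h = -3*(-2 - 1*1) = -3*(-2 - 1) = -3*(-3) = 9)
x(J, l) = 0
r = -2*sqrt(63598) (r = -2*sqrt(0 + 63598) = -2*sqrt(63598) ≈ -504.37)
162285 + r = 162285 - 2*sqrt(63598)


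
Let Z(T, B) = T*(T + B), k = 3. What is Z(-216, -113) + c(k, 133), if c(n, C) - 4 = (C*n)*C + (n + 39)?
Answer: 124177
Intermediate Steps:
Z(T, B) = T*(B + T)
c(n, C) = 43 + n + n*C² (c(n, C) = 4 + ((C*n)*C + (n + 39)) = 4 + (n*C² + (39 + n)) = 4 + (39 + n + n*C²) = 43 + n + n*C²)
Z(-216, -113) + c(k, 133) = -216*(-113 - 216) + (43 + 3 + 3*133²) = -216*(-329) + (43 + 3 + 3*17689) = 71064 + (43 + 3 + 53067) = 71064 + 53113 = 124177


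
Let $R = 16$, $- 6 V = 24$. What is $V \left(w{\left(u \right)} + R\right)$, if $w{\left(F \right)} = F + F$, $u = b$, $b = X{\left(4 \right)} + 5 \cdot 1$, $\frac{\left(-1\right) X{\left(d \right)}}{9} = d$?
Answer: $184$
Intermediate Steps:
$V = -4$ ($V = \left(- \frac{1}{6}\right) 24 = -4$)
$X{\left(d \right)} = - 9 d$
$b = -31$ ($b = \left(-9\right) 4 + 5 \cdot 1 = -36 + 5 = -31$)
$u = -31$
$w{\left(F \right)} = 2 F$
$V \left(w{\left(u \right)} + R\right) = - 4 \left(2 \left(-31\right) + 16\right) = - 4 \left(-62 + 16\right) = \left(-4\right) \left(-46\right) = 184$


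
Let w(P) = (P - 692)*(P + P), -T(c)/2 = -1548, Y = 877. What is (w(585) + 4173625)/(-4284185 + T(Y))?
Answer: -4048435/4281089 ≈ -0.94566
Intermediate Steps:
T(c) = 3096 (T(c) = -2*(-1548) = 3096)
w(P) = 2*P*(-692 + P) (w(P) = (-692 + P)*(2*P) = 2*P*(-692 + P))
(w(585) + 4173625)/(-4284185 + T(Y)) = (2*585*(-692 + 585) + 4173625)/(-4284185 + 3096) = (2*585*(-107) + 4173625)/(-4281089) = (-125190 + 4173625)*(-1/4281089) = 4048435*(-1/4281089) = -4048435/4281089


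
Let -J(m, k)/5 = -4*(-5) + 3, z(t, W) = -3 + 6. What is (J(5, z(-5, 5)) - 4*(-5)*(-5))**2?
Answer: 46225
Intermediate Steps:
z(t, W) = 3
J(m, k) = -115 (J(m, k) = -5*(-4*(-5) + 3) = -5*(20 + 3) = -5*23 = -115)
(J(5, z(-5, 5)) - 4*(-5)*(-5))**2 = (-115 - 4*(-5)*(-5))**2 = (-115 + 20*(-5))**2 = (-115 - 100)**2 = (-215)**2 = 46225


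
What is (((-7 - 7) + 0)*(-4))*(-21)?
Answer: -1176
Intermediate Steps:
(((-7 - 7) + 0)*(-4))*(-21) = ((-14 + 0)*(-4))*(-21) = -14*(-4)*(-21) = 56*(-21) = -1176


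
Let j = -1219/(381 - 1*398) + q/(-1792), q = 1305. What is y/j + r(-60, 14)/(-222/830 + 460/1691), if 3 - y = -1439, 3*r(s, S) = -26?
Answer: -39030825391534/20751238011 ≈ -1880.9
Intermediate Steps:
r(s, S) = -26/3 (r(s, S) = (⅓)*(-26) = -26/3)
y = 1442 (y = 3 - 1*(-1439) = 3 + 1439 = 1442)
j = 2162263/30464 (j = -1219/(381 - 1*398) + 1305/(-1792) = -1219/(381 - 398) + 1305*(-1/1792) = -1219/(-17) - 1305/1792 = -1219*(-1/17) - 1305/1792 = 1219/17 - 1305/1792 = 2162263/30464 ≈ 70.978)
y/j + r(-60, 14)/(-222/830 + 460/1691) = 1442/(2162263/30464) - 26/(3*(-222/830 + 460/1691)) = 1442*(30464/2162263) - 26/(3*(-222*1/830 + 460*(1/1691))) = 43929088/2162263 - 26/(3*(-111/415 + 460/1691)) = 43929088/2162263 - 26/(3*3199/701765) = 43929088/2162263 - 26/3*701765/3199 = 43929088/2162263 - 18245890/9597 = -39030825391534/20751238011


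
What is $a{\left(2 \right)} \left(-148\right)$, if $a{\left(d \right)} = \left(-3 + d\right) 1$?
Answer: $148$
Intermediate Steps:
$a{\left(d \right)} = -3 + d$
$a{\left(2 \right)} \left(-148\right) = \left(-3 + 2\right) \left(-148\right) = \left(-1\right) \left(-148\right) = 148$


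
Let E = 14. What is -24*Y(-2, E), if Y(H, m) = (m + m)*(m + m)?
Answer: -18816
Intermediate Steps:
Y(H, m) = 4*m² (Y(H, m) = (2*m)*(2*m) = 4*m²)
-24*Y(-2, E) = -96*14² = -96*196 = -24*784 = -18816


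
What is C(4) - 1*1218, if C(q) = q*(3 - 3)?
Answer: -1218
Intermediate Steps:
C(q) = 0 (C(q) = q*0 = 0)
C(4) - 1*1218 = 0 - 1*1218 = 0 - 1218 = -1218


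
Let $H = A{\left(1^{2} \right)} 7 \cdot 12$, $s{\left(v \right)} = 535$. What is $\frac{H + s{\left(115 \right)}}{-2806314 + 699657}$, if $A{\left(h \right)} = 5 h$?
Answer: $- \frac{955}{2106657} \approx -0.00045332$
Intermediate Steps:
$H = 420$ ($H = 5 \cdot 1^{2} \cdot 7 \cdot 12 = 5 \cdot 1 \cdot 7 \cdot 12 = 5 \cdot 7 \cdot 12 = 35 \cdot 12 = 420$)
$\frac{H + s{\left(115 \right)}}{-2806314 + 699657} = \frac{420 + 535}{-2806314 + 699657} = \frac{955}{-2106657} = 955 \left(- \frac{1}{2106657}\right) = - \frac{955}{2106657}$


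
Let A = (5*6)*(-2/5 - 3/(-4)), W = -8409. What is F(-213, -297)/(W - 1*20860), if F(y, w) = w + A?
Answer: 573/58538 ≈ 0.0097885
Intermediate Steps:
A = 21/2 (A = 30*(-2*⅕ - 3*(-¼)) = 30*(-⅖ + ¾) = 30*(7/20) = 21/2 ≈ 10.500)
F(y, w) = 21/2 + w (F(y, w) = w + 21/2 = 21/2 + w)
F(-213, -297)/(W - 1*20860) = (21/2 - 297)/(-8409 - 1*20860) = -573/(2*(-8409 - 20860)) = -573/2/(-29269) = -573/2*(-1/29269) = 573/58538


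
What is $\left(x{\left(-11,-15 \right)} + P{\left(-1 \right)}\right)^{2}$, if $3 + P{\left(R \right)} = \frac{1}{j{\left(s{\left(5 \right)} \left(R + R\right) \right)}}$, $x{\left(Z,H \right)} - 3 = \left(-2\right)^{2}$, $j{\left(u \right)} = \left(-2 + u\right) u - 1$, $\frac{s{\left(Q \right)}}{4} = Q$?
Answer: $\frac{45118089}{2819041} \approx 16.005$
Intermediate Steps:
$s{\left(Q \right)} = 4 Q$
$j{\left(u \right)} = -1 + u \left(-2 + u\right)$ ($j{\left(u \right)} = u \left(-2 + u\right) - 1 = -1 + u \left(-2 + u\right)$)
$x{\left(Z,H \right)} = 7$ ($x{\left(Z,H \right)} = 3 + \left(-2\right)^{2} = 3 + 4 = 7$)
$P{\left(R \right)} = -3 + \frac{1}{-1 - 80 R + 1600 R^{2}}$ ($P{\left(R \right)} = -3 + \frac{1}{-1 + \left(4 \cdot 5 \left(R + R\right)\right)^{2} - 2 \cdot 4 \cdot 5 \left(R + R\right)} = -3 + \frac{1}{-1 + \left(20 \cdot 2 R\right)^{2} - 2 \cdot 20 \cdot 2 R} = -3 + \frac{1}{-1 + \left(40 R\right)^{2} - 2 \cdot 40 R} = -3 + \frac{1}{-1 + 1600 R^{2} - 80 R} = -3 + \frac{1}{-1 - 80 R + 1600 R^{2}}$)
$\left(x{\left(-11,-15 \right)} + P{\left(-1 \right)}\right)^{2} = \left(7 + \frac{4 \left(-1 - -60 + 1200 \left(-1\right)^{2}\right)}{1 - 1600 \left(-1\right)^{2} + 80 \left(-1\right)}\right)^{2} = \left(7 + \frac{4 \left(-1 + 60 + 1200 \cdot 1\right)}{1 - 1600 - 80}\right)^{2} = \left(7 + \frac{4 \left(-1 + 60 + 1200\right)}{1 - 1600 - 80}\right)^{2} = \left(7 + 4 \frac{1}{-1679} \cdot 1259\right)^{2} = \left(7 + 4 \left(- \frac{1}{1679}\right) 1259\right)^{2} = \left(7 - \frac{5036}{1679}\right)^{2} = \left(\frac{6717}{1679}\right)^{2} = \frac{45118089}{2819041}$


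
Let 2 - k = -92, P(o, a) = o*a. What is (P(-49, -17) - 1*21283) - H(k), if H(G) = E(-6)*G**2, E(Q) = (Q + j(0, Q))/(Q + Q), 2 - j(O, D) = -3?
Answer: -63559/3 ≈ -21186.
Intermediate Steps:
P(o, a) = a*o
j(O, D) = 5 (j(O, D) = 2 - 1*(-3) = 2 + 3 = 5)
k = 94 (k = 2 - 1*(-92) = 2 + 92 = 94)
E(Q) = (5 + Q)/(2*Q) (E(Q) = (Q + 5)/(Q + Q) = (5 + Q)/((2*Q)) = (5 + Q)*(1/(2*Q)) = (5 + Q)/(2*Q))
H(G) = G**2/12 (H(G) = ((1/2)*(5 - 6)/(-6))*G**2 = ((1/2)*(-1/6)*(-1))*G**2 = G**2/12)
(P(-49, -17) - 1*21283) - H(k) = (-17*(-49) - 1*21283) - 94**2/12 = (833 - 21283) - 8836/12 = -20450 - 1*2209/3 = -20450 - 2209/3 = -63559/3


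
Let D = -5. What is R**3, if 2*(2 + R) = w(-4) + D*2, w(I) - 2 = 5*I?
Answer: -4096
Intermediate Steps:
w(I) = 2 + 5*I
R = -16 (R = -2 + ((2 + 5*(-4)) - 5*2)/2 = -2 + ((2 - 20) - 10)/2 = -2 + (-18 - 10)/2 = -2 + (1/2)*(-28) = -2 - 14 = -16)
R**3 = (-16)**3 = -4096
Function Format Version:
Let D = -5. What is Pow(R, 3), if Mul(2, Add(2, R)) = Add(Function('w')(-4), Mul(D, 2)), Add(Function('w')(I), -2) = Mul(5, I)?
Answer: -4096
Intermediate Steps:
Function('w')(I) = Add(2, Mul(5, I))
R = -16 (R = Add(-2, Mul(Rational(1, 2), Add(Add(2, Mul(5, -4)), Mul(-5, 2)))) = Add(-2, Mul(Rational(1, 2), Add(Add(2, -20), -10))) = Add(-2, Mul(Rational(1, 2), Add(-18, -10))) = Add(-2, Mul(Rational(1, 2), -28)) = Add(-2, -14) = -16)
Pow(R, 3) = Pow(-16, 3) = -4096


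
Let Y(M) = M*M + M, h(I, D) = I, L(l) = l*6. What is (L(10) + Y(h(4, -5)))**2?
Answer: 6400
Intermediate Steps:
L(l) = 6*l
Y(M) = M + M**2 (Y(M) = M**2 + M = M + M**2)
(L(10) + Y(h(4, -5)))**2 = (6*10 + 4*(1 + 4))**2 = (60 + 4*5)**2 = (60 + 20)**2 = 80**2 = 6400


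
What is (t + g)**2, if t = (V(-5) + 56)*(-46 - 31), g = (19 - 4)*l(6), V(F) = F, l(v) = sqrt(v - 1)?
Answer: 15422454 - 117810*sqrt(5) ≈ 1.5159e+7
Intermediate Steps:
l(v) = sqrt(-1 + v)
g = 15*sqrt(5) (g = (19 - 4)*sqrt(-1 + 6) = 15*sqrt(5) ≈ 33.541)
t = -3927 (t = (-5 + 56)*(-46 - 31) = 51*(-77) = -3927)
(t + g)**2 = (-3927 + 15*sqrt(5))**2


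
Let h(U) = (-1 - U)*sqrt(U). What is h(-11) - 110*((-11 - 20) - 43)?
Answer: 8140 + 10*I*sqrt(11) ≈ 8140.0 + 33.166*I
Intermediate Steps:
h(U) = sqrt(U)*(-1 - U)
h(-11) - 110*((-11 - 20) - 43) = sqrt(-11)*(-1 - 1*(-11)) - 110*((-11 - 20) - 43) = (I*sqrt(11))*(-1 + 11) - 110*(-31 - 43) = (I*sqrt(11))*10 - 110*(-74) = 10*I*sqrt(11) + 8140 = 8140 + 10*I*sqrt(11)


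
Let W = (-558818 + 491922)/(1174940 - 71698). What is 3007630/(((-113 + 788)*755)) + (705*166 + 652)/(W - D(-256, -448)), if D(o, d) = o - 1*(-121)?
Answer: 6661324108155412/7586826819975 ≈ 878.01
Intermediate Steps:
D(o, d) = 121 + o (D(o, d) = o + 121 = 121 + o)
W = -33448/551621 (W = -66896/1103242 = -66896*1/1103242 = -33448/551621 ≈ -0.060636)
3007630/(((-113 + 788)*755)) + (705*166 + 652)/(W - D(-256, -448)) = 3007630/(((-113 + 788)*755)) + (705*166 + 652)/(-33448/551621 - (121 - 256)) = 3007630/((675*755)) + (117030 + 652)/(-33448/551621 - 1*(-135)) = 3007630/509625 + 117682/(-33448/551621 + 135) = 3007630*(1/509625) + 117682/(74435387/551621) = 601526/101925 + 117682*(551621/74435387) = 601526/101925 + 64915862522/74435387 = 6661324108155412/7586826819975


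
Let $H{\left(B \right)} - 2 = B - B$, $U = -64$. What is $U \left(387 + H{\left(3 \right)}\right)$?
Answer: $-24896$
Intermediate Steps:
$H{\left(B \right)} = 2$ ($H{\left(B \right)} = 2 + \left(B - B\right) = 2 + 0 = 2$)
$U \left(387 + H{\left(3 \right)}\right) = - 64 \left(387 + 2\right) = \left(-64\right) 389 = -24896$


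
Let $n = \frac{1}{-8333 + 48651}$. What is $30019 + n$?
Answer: $\frac{1210306043}{40318} \approx 30019.0$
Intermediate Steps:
$n = \frac{1}{40318} \approx 2.4803 \cdot 10^{-5}$
$30019 + n = 30019 + \frac{1}{40318} = \frac{1210306043}{40318}$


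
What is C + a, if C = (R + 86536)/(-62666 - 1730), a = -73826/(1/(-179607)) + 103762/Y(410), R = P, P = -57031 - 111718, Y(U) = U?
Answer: 175043246006513301/13201180 ≈ 1.3260e+10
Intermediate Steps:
P = -168749
R = -168749
a = 2718231660191/205 (a = -73826/(1/(-179607)) + 103762/410 = -73826/(-1/179607) + 103762*(1/410) = -73826*(-179607) + 51881/205 = 13259666382 + 51881/205 = 2718231660191/205 ≈ 1.3260e+10)
C = 82213/64396 (C = (-168749 + 86536)/(-62666 - 1730) = -82213/(-64396) = -82213*(-1/64396) = 82213/64396 ≈ 1.2767)
C + a = 82213/64396 + 2718231660191/205 = 175043246006513301/13201180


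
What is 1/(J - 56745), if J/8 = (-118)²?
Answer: 1/54647 ≈ 1.8299e-5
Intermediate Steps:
J = 111392 (J = 8*(-118)² = 8*13924 = 111392)
1/(J - 56745) = 1/(111392 - 56745) = 1/54647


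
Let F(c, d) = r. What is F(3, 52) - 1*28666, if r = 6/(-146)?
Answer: -2092621/73 ≈ -28666.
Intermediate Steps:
r = -3/73 (r = 6*(-1/146) = -3/73 ≈ -0.041096)
F(c, d) = -3/73
F(3, 52) - 1*28666 = -3/73 - 1*28666 = -3/73 - 28666 = -2092621/73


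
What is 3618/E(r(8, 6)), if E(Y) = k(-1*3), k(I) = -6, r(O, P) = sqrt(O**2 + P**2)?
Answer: -603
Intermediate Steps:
E(Y) = -6
3618/E(r(8, 6)) = 3618/(-6) = 3618*(-1/6) = -603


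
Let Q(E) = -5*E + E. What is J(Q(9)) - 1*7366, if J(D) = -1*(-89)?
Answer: -7277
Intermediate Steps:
Q(E) = -4*E
J(D) = 89
J(Q(9)) - 1*7366 = 89 - 1*7366 = 89 - 7366 = -7277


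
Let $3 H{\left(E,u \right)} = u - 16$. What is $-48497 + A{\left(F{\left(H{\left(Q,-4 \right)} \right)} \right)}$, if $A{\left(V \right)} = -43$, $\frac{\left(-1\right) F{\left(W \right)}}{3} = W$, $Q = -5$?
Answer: $-48540$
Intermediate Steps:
$H{\left(E,u \right)} = - \frac{16}{3} + \frac{u}{3}$ ($H{\left(E,u \right)} = \frac{u - 16}{3} = \frac{-16 + u}{3} = - \frac{16}{3} + \frac{u}{3}$)
$F{\left(W \right)} = - 3 W$
$-48497 + A{\left(F{\left(H{\left(Q,-4 \right)} \right)} \right)} = -48497 - 43 = -48540$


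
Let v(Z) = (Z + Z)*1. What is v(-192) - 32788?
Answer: -33172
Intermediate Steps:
v(Z) = 2*Z (v(Z) = (2*Z)*1 = 2*Z)
v(-192) - 32788 = 2*(-192) - 32788 = -384 - 32788 = -33172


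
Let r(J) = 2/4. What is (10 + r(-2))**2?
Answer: 441/4 ≈ 110.25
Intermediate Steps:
r(J) = 1/2 (r(J) = 2*(1/4) = 1/2)
(10 + r(-2))**2 = (10 + 1/2)**2 = (21/2)**2 = 441/4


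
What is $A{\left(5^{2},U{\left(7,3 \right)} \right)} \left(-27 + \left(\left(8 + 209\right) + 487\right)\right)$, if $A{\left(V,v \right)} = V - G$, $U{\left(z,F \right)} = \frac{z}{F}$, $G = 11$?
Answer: $9478$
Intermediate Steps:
$A{\left(V,v \right)} = -11 + V$ ($A{\left(V,v \right)} = V - 11 = -11 + V$)
$A{\left(5^{2},U{\left(7,3 \right)} \right)} \left(-27 + \left(\left(8 + 209\right) + 487\right)\right) = \left(-11 + 5^{2}\right) \left(-27 + \left(\left(8 + 209\right) + 487\right)\right) = \left(-11 + 25\right) \left(-27 + \left(217 + 487\right)\right) = 14 \left(-27 + 704\right) = 14 \cdot 677 = 9478$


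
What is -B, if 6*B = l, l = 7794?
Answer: -1299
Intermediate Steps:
B = 1299 (B = (⅙)*7794 = 1299)
-B = -1*1299 = -1299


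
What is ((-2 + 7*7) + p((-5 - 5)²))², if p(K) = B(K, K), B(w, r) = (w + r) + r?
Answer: 120409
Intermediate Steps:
B(w, r) = w + 2*r (B(w, r) = (r + w) + r = w + 2*r)
p(K) = 3*K (p(K) = K + 2*K = 3*K)
((-2 + 7*7) + p((-5 - 5)²))² = ((-2 + 7*7) + 3*(-5 - 5)²)² = ((-2 + 49) + 3*(-10)²)² = (47 + 3*100)² = (47 + 300)² = 347² = 120409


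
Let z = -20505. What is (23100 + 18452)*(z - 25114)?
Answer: -1895560688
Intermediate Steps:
(23100 + 18452)*(z - 25114) = (23100 + 18452)*(-20505 - 25114) = 41552*(-45619) = -1895560688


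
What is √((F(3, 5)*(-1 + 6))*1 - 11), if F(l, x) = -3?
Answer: I*√26 ≈ 5.099*I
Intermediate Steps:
√((F(3, 5)*(-1 + 6))*1 - 11) = √(-3*(-1 + 6)*1 - 11) = √(-3*5*1 - 11) = √(-15*1 - 11) = √(-15 - 11) = √(-26) = I*√26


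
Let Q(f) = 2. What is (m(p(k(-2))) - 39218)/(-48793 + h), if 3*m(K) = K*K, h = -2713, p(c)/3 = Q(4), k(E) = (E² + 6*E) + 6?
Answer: 19603/25753 ≈ 0.76119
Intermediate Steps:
k(E) = 6 + E² + 6*E
p(c) = 6 (p(c) = 3*2 = 6)
m(K) = K²/3 (m(K) = (K*K)/3 = K²/3)
(m(p(k(-2))) - 39218)/(-48793 + h) = ((⅓)*6² - 39218)/(-48793 - 2713) = ((⅓)*36 - 39218)/(-51506) = (12 - 39218)*(-1/51506) = -39206*(-1/51506) = 19603/25753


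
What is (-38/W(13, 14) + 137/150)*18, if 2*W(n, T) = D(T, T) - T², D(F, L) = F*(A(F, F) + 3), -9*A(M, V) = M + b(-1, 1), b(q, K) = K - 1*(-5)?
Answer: 496263/20825 ≈ 23.830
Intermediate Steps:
b(q, K) = 5 + K (b(q, K) = K + 5 = 5 + K)
A(M, V) = -⅔ - M/9 (A(M, V) = -(M + (5 + 1))/9 = -(M + 6)/9 = -(6 + M)/9 = -⅔ - M/9)
D(F, L) = F*(7/3 - F/9) (D(F, L) = F*((-⅔ - F/9) + 3) = F*(7/3 - F/9))
W(n, T) = -T²/2 + T*(21 - T)/18 (W(n, T) = (T*(21 - T)/9 - T²)/2 = (-T² + T*(21 - T)/9)/2 = -T²/2 + T*(21 - T)/18)
(-38/W(13, 14) + 137/150)*18 = (-38*9/(7*(21 - 10*14)) + 137/150)*18 = (-38*9/(7*(21 - 140)) + 137*(1/150))*18 = (-38/((1/18)*14*(-119)) + 137/150)*18 = (-38/(-833/9) + 137/150)*18 = (-38*(-9/833) + 137/150)*18 = (342/833 + 137/150)*18 = (165421/124950)*18 = 496263/20825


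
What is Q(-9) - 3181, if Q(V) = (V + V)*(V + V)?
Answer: -2857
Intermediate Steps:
Q(V) = 4*V² (Q(V) = (2*V)*(2*V) = 4*V²)
Q(-9) - 3181 = 4*(-9)² - 3181 = 4*81 - 3181 = 324 - 3181 = -2857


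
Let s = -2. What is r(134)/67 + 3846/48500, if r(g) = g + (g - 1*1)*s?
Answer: -3072159/1624750 ≈ -1.8909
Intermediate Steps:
r(g) = 2 - g (r(g) = g + (g - 1*1)*(-2) = g + (g - 1)*(-2) = g + (-1 + g)*(-2) = g + (2 - 2*g) = 2 - g)
r(134)/67 + 3846/48500 = (2 - 1*134)/67 + 3846/48500 = (2 - 134)*(1/67) + 3846*(1/48500) = -132*1/67 + 1923/24250 = -132/67 + 1923/24250 = -3072159/1624750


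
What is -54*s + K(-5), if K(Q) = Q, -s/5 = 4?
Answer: 1075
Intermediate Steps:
s = -20 (s = -5*4 = -20)
-54*s + K(-5) = -54*(-20) - 5 = 1080 - 5 = 1075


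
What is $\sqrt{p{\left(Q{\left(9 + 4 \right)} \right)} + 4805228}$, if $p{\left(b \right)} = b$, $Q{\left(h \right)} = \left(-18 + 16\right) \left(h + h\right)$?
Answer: $2 \sqrt{1201294} \approx 2192.1$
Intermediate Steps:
$Q{\left(h \right)} = - 4 h$ ($Q{\left(h \right)} = - 2 \cdot 2 h = - 4 h$)
$\sqrt{p{\left(Q{\left(9 + 4 \right)} \right)} + 4805228} = \sqrt{- 4 \left(9 + 4\right) + 4805228} = \sqrt{\left(-4\right) 13 + 4805228} = \sqrt{-52 + 4805228} = \sqrt{4805176} = 2 \sqrt{1201294}$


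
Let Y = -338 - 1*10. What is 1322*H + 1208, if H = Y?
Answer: -458848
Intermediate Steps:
Y = -348 (Y = -338 - 10 = -348)
H = -348
1322*H + 1208 = 1322*(-348) + 1208 = -460056 + 1208 = -458848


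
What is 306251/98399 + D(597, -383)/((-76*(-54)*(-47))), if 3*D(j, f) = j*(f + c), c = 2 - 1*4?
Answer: 66610982273/18979986312 ≈ 3.5095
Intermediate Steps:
c = -2 (c = 2 - 4 = -2)
D(j, f) = j*(-2 + f)/3 (D(j, f) = (j*(f - 2))/3 = (j*(-2 + f))/3 = j*(-2 + f)/3)
306251/98399 + D(597, -383)/((-76*(-54)*(-47))) = 306251/98399 + ((⅓)*597*(-2 - 383))/((-76*(-54)*(-47))) = 306251*(1/98399) + ((⅓)*597*(-385))/((4104*(-47))) = 306251/98399 - 76615/(-192888) = 306251/98399 - 76615*(-1/192888) = 306251/98399 + 76615/192888 = 66610982273/18979986312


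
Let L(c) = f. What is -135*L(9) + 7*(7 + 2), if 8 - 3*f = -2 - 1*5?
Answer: -612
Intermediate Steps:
f = 5 (f = 8/3 - (-2 - 1*5)/3 = 8/3 - (-2 - 5)/3 = 8/3 - 1/3*(-7) = 8/3 + 7/3 = 5)
L(c) = 5
-135*L(9) + 7*(7 + 2) = -135*5 + 7*(7 + 2) = -675 + 7*9 = -675 + 63 = -612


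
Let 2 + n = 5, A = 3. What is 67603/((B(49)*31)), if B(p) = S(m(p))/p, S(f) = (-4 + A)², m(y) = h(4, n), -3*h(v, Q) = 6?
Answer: 3312547/31 ≈ 1.0686e+5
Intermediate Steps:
n = 3 (n = -2 + 5 = 3)
h(v, Q) = -2 (h(v, Q) = -⅓*6 = -2)
m(y) = -2
S(f) = 1 (S(f) = (-4 + 3)² = (-1)² = 1)
B(p) = 1/p
67603/((B(49)*31)) = 67603/((31/49)) = 67603/(((1/49)*31)) = 67603/(31/49) = 67603*(49/31) = 3312547/31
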